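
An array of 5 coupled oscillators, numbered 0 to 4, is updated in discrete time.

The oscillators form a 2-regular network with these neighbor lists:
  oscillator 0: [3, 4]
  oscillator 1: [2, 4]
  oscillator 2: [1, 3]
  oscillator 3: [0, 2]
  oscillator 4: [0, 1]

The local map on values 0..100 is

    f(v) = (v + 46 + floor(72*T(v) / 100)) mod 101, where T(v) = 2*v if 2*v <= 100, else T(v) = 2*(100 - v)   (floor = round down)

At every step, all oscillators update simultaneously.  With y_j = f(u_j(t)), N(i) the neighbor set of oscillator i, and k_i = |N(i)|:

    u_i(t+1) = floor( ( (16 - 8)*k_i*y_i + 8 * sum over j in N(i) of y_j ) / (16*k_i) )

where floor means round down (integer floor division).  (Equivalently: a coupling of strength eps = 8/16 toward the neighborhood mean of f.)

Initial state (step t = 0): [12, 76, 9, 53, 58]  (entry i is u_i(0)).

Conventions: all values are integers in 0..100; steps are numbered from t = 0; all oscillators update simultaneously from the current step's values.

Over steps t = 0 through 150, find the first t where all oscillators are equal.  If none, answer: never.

Simulating step by step:
t=0: [12, 76, 9, 53, 58]  (not all equal)
t=1: [69, 60, 63, 68, 64]  (not all equal)
t=2: [58, 61, 60, 59, 60]  (not all equal)
t=3: [62, 62, 62, 62, 62]  (all equal)

Answer: 3
Key observation: Synchronization is absorbing here: once all oscillators are equal they stay equal, and step 3 is the first all-equal step.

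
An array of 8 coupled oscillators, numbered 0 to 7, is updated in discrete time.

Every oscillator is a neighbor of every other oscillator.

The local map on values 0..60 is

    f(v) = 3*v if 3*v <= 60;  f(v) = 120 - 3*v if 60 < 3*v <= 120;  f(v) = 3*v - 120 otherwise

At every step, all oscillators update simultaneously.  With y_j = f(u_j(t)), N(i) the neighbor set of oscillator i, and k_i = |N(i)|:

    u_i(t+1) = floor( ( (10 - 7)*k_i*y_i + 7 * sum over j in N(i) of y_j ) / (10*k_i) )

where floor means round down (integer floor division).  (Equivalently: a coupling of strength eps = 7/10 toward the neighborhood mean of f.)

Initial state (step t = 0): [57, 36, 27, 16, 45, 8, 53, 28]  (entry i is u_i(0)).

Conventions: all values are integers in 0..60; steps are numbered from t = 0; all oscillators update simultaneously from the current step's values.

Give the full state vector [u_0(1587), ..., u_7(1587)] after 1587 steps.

Answer: [56, 55, 56, 56, 55, 55, 56, 56]
Key observation: The state at step 9, [20, 19, 20, 20, 19, 19, 20, 20], reappears at step 13: the system is in a cycle of period 4 from step 9 on.  Therefore the state at step 1587 equals the state at step 9 + ((1587 - 9) mod 4) = 11, which is [56, 55, 56, 56, 55, 55, 56, 56].

Derivation:
t=0: [57, 36, 27, 16, 45, 8, 53, 28]
t=1: [36, 28, 34, 36, 29, 31, 34, 33]
t=2: [20, 24, 21, 20, 24, 23, 21, 21]
t=3: [55, 53, 55, 55, 53, 54, 55, 55]
t=4: [43, 42, 43, 43, 42, 42, 43, 43]
t=5: [8, 7, 8, 8, 7, 7, 8, 8]
t=6: [23, 22, 23, 23, 22, 22, 23, 23]
t=7: [51, 52, 51, 51, 52, 52, 51, 51]
t=8: [33, 34, 33, 33, 34, 34, 33, 33]
t=9: [20, 19, 20, 20, 19, 19, 20, 20]
t=10: [59, 58, 59, 59, 58, 58, 59, 59]
t=11: [56, 55, 56, 56, 55, 55, 56, 56]
t=12: [47, 46, 47, 47, 46, 46, 47, 47]
t=13: [20, 19, 20, 20, 19, 19, 20, 20]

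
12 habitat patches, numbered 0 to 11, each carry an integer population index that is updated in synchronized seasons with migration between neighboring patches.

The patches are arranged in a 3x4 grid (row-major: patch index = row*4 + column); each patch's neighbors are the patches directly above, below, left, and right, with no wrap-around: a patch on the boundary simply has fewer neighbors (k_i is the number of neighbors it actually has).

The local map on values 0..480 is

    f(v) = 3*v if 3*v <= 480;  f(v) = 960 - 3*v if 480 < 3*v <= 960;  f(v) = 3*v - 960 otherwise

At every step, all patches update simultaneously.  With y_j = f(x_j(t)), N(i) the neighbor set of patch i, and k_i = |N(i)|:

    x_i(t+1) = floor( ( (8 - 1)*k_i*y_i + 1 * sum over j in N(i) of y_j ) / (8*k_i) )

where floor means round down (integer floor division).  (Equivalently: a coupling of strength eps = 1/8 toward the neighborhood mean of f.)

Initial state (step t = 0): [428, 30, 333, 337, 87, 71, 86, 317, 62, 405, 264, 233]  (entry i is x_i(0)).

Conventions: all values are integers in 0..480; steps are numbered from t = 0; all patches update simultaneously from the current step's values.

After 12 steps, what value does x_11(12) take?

Simulating step by step:
t=0: [428, 30, 333, 337, 87, 71, 86, 317, 62, 405, 264, 233]
t=1: [305, 102, 50, 47, 258, 213, 239, 31, 195, 246, 179, 239]
t=2: [70, 289, 160, 138, 193, 310, 243, 107, 353, 240, 399, 244]
t=3: [213, 111, 450, 412, 347, 55, 235, 317, 125, 225, 236, 234]
t=4: [306, 327, 377, 266, 106, 174, 248, 40, 351, 282, 253, 242]
t=5: [57, 45, 166, 159, 302, 404, 218, 130, 108, 130, 199, 224]
t=6: [161, 155, 442, 470, 78, 248, 313, 385, 311, 380, 358, 299]
t=7: [461, 451, 359, 428, 234, 217, 46, 192, 49, 172, 110, 74]
t=8: [410, 379, 138, 314, 262, 308, 156, 364, 172, 421, 322, 238]
t=9: [258, 184, 389, 49, 183, 66, 427, 146, 418, 285, 47, 223]
t=10: [213, 381, 217, 168, 387, 212, 311, 414, 289, 118, 153, 290]
t=11: [304, 199, 298, 435, 206, 307, 66, 270, 116, 346, 421, 125]
t=12: [86, 324, 95, 315, 317, 64, 190, 169, 330, 97, 292, 356]

Answer: x_11(12) = 356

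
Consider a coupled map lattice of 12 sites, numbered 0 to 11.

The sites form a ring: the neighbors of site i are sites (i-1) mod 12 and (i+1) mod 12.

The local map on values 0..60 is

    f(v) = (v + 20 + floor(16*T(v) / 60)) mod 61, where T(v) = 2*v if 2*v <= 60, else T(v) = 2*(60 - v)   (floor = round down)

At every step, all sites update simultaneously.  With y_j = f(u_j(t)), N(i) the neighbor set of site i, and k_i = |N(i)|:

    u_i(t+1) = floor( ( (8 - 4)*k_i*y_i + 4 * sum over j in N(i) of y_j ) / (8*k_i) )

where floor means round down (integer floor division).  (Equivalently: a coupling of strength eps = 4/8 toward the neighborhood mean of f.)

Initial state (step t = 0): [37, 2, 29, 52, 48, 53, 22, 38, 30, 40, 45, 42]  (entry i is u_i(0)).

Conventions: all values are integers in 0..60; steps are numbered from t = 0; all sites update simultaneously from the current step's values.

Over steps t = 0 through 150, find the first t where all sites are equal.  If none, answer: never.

Answer: never
Key observation: The state at step 14 reappears at step 16 — the system is in a cycle of period 2 from step 14 on.  No step 0..16 is synchronized, and the cycle repeats forever, so no step up to 150 (or ever) has all sites equal.

Derivation:
t=0: [37, 2, 29, 52, 48, 53, 22, 38, 30, 40, 45, 42]  (not all equal)
t=1: [12, 14, 11, 11, 14, 24, 32, 18, 6, 8, 10, 10]  (not all equal)
t=2: [38, 39, 37, 37, 43, 39, 28, 32, 34, 32, 34, 35]  (not all equal)
t=3: [8, 8, 8, 8, 9, 7, 4, 4, 5, 5, 6, 7]  (not all equal)
t=4: [31, 32, 32, 32, 32, 29, 27, 26, 26, 27, 28, 30]  (not all equal)
t=5: [5, 5, 5, 5, 4, 2, 15, 44, 44, 15, 1, 4]  (not all equal)
t=6: [26, 27, 27, 26, 25, 28, 30, 19, 19, 29, 27, 25]  (not all equal)
t=7: [44, 14, 14, 44, 44, 16, 15, 38, 37, 13, 15, 43]  (not all equal)
t=8: [18, 33, 33, 18, 19, 35, 34, 16, 15, 32, 34, 19]  (not all equal)
t=9: [37, 16, 16, 37, 38, 17, 15, 34, 33, 14, 16, 37]  (not all equal)
t=10: [17, 35, 35, 17, 17, 35, 34, 15, 14, 33, 34, 17]  (not all equal)
t=11: [36, 16, 16, 36, 36, 16, 15, 33, 32, 14, 16, 36]  (not all equal)
t=12: [16, 34, 34, 16, 16, 34, 34, 15, 14, 32, 34, 16]  (not all equal)
t=13: [34, 15, 15, 34, 34, 15, 15, 33, 32, 14, 15, 34]  (not all equal)
t=14: [15, 33, 33, 15, 15, 33, 33, 15, 14, 32, 33, 15]  (not all equal)
t=15: [33, 15, 15, 33, 33, 15, 15, 33, 32, 14, 15, 33]  (not all equal)
t=16: [15, 33, 33, 15, 15, 33, 33, 15, 14, 32, 33, 15]  (not all equal)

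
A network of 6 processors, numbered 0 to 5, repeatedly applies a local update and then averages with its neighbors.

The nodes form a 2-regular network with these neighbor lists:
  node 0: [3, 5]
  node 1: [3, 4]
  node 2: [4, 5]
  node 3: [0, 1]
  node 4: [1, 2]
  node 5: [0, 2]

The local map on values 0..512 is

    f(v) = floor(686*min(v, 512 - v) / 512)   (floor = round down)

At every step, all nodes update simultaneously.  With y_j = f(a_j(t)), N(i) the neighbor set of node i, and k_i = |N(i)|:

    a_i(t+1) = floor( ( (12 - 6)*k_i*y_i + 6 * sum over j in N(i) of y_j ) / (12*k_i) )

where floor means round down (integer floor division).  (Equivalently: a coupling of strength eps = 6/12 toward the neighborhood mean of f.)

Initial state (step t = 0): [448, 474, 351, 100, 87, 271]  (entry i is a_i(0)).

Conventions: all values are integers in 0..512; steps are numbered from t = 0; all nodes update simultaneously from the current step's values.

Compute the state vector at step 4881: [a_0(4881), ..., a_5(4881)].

Simulating step by step:
t=0: [448, 474, 351, 100, 87, 271]
t=1: [156, 87, 217, 100, 124, 236]
t=2: [216, 132, 265, 147, 184, 282]
t=3: [270, 198, 303, 214, 249, 308]
t=4: [301, 287, 291, 290, 302, 287]
t=5: [290, 295, 293, 294, 289, 295]
t=6: [294, 292, 293, 292, 294, 292]
t=7: [293, 293, 293, 293, 292, 293]
t=8: [293, 293, 293, 293, 293, 293]
t=9: [293, 293, 293, 293, 293, 293]

Answer: [293, 293, 293, 293, 293, 293]
Key observation: The state at step 8, [293, 293, 293, 293, 293, 293], reappears at step 9: the system is in a cycle of period 1 from step 8 on.  Therefore the state at step 4881 equals the state at step 8 + ((4881 - 8) mod 1) = 8, which is [293, 293, 293, 293, 293, 293].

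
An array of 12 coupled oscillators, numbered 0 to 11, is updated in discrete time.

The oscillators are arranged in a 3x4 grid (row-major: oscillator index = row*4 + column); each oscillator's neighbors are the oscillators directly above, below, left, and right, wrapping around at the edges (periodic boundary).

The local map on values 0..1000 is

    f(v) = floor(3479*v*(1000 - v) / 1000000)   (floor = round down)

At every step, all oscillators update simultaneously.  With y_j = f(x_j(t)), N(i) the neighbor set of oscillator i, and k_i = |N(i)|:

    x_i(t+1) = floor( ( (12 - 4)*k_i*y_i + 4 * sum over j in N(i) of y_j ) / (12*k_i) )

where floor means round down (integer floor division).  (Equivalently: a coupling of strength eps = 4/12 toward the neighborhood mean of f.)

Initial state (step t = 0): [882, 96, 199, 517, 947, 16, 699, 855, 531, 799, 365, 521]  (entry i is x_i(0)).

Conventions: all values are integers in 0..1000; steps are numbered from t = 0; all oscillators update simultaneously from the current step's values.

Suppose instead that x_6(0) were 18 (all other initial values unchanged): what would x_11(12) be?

Answer: x_11(12) = 509
Key observation: This trace re-runs the system from the modified initial state.

Derivation:
t=0: [882, 96, 199, 517, 947, 16, 18, 855, 531, 799, 365, 521]
t=1: [425, 328, 539, 763, 258, 127, 194, 451, 740, 540, 707, 826]
t=2: [794, 757, 797, 675, 674, 493, 597, 768, 686, 787, 710, 573]
t=3: [622, 641, 620, 725, 743, 814, 788, 680, 729, 636, 713, 804]
t=4: [781, 780, 778, 707, 674, 588, 621, 711, 694, 763, 703, 602]
t=5: [631, 619, 638, 708, 750, 795, 785, 737, 727, 661, 724, 796]
t=6: [780, 793, 770, 716, 663, 613, 619, 659, 693, 750, 691, 607]
t=7: [630, 604, 647, 706, 763, 785, 793, 781, 731, 674, 737, 800]
t=8: [778, 800, 762, 710, 642, 624, 601, 603, 685, 740, 673, 593]
t=9: [635, 596, 659, 719, 782, 782, 809, 820, 742, 686, 757, 814]
t=10: [770, 802, 746, 686, 610, 621, 568, 538, 666, 727, 642, 560]
t=11: [652, 599, 685, 749, 807, 788, 830, 849, 764, 705, 787, 836]
t=12: [747, 793, 713, 641, 564, 603, 523, 477, 628, 700, 591, 509]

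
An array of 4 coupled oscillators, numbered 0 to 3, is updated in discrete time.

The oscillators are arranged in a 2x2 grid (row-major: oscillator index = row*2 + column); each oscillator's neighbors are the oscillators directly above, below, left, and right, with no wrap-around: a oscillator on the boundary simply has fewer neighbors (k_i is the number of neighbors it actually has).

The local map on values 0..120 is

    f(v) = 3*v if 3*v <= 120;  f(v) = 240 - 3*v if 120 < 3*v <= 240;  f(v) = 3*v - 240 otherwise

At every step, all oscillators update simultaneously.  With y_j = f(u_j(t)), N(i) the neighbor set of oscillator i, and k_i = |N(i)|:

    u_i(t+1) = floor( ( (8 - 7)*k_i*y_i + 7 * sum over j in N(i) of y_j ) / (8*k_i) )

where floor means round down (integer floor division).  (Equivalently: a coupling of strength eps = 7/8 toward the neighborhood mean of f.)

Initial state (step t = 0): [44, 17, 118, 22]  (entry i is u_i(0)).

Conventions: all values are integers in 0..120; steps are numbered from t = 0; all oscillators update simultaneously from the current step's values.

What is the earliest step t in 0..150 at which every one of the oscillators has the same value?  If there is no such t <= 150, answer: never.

Answer: 22
Key observation: Synchronization is absorbing here: once all oscillators are equal they stay equal, and step 22 is the first all-equal step.

Derivation:
t=0: [44, 17, 118, 22]  (not all equal)
t=1: [85, 82, 90, 80]  (not all equal)
t=2: [17, 7, 10, 15]  (not all equal)
t=3: [28, 44, 45, 27]  (not all equal)
t=4: [103, 85, 85, 103]  (not all equal)
t=5: [21, 62, 62, 21]  (not all equal)
t=6: [55, 61, 61, 55]  (not all equal)
t=7: [59, 72, 72, 59]  (not all equal)
t=8: [28, 58, 58, 28]  (not all equal)
t=9: [68, 81, 81, 68]  (not all equal)
t=10: [7, 31, 31, 7]  (not all equal)
t=11: [84, 30, 30, 84]  (not all equal)
t=12: [80, 21, 21, 80]  (not all equal)
t=13: [55, 7, 7, 55]  (not all equal)
t=14: [27, 68, 68, 27]  (not all equal)
t=15: [41, 75, 75, 41]  (not all equal)
t=16: [27, 104, 104, 27]  (not all equal)
t=17: [73, 79, 79, 73]  (not all equal)
t=18: [5, 18, 18, 5]  (not all equal)
t=19: [49, 19, 19, 49]  (not all equal)
t=20: [61, 88, 88, 61]  (not all equal)
t=21: [28, 52, 52, 28]  (not all equal)
t=22: [84, 84, 84, 84]  (all equal)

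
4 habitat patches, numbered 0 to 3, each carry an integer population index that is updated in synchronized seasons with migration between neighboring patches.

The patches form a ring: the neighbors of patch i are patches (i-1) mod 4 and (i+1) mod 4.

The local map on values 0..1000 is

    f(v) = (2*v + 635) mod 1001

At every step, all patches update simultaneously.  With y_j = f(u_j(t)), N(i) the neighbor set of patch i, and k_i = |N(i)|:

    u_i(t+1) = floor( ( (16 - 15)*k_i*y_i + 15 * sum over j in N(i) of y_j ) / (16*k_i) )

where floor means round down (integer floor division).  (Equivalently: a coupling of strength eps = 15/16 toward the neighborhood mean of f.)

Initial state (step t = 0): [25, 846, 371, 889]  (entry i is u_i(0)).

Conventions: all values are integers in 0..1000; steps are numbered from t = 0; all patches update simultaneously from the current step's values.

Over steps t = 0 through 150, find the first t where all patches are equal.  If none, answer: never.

Answer: 17
Key observation: Synchronization is absorbing here: once all patches are equal they stay equal, and step 17 is the first all-equal step.

Derivation:
t=0: [25, 846, 371, 889]  (not all equal)
t=1: [387, 517, 368, 523]  (not all equal)
t=2: [657, 406, 655, 407]  (not all equal)
t=3: [478, 914, 478, 914]  (not all equal)
t=4: [469, 581, 469, 581]  (not all equal)
t=5: [782, 586, 782, 586]  (not all equal)
t=6: [767, 235, 767, 235]  (not all equal)
t=7: [107, 163, 107, 163]  (not all equal)
t=8: [954, 856, 954, 856]  (not all equal)
t=9: [357, 528, 357, 528]  (not all equal)
t=10: [668, 369, 668, 369]  (not all equal)
t=11: [409, 932, 409, 932]  (not all equal)
t=12: [494, 454, 494, 454]  (not all equal)
t=13: [547, 617, 547, 617]  (not all equal)
t=14: [859, 736, 859, 736]  (not all equal)
t=15: [120, 335, 120, 335]  (not all equal)
t=16: [339, 839, 339, 839]  (not all equal)
t=17: [311, 311, 311, 311]  (all equal)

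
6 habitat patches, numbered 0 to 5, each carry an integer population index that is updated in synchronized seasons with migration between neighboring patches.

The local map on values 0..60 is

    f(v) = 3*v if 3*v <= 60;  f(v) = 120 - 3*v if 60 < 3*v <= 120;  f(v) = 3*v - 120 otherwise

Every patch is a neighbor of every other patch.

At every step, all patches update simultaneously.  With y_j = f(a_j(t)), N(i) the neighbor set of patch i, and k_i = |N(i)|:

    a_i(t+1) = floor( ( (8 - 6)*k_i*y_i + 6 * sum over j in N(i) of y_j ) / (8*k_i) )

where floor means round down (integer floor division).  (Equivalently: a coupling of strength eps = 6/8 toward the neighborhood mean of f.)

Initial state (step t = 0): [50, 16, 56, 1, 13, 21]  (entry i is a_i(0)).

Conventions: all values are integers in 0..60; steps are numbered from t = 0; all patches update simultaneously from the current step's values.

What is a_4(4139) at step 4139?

Simulating step by step:
t=0: [50, 16, 56, 1, 13, 21]
t=1: [36, 38, 38, 34, 37, 39]
t=2: [9, 8, 8, 9, 9, 8]
t=3: [25, 25, 25, 25, 25, 25]
t=4: [45, 45, 45, 45, 45, 45]
t=5: [15, 15, 15, 15, 15, 15]
t=6: [45, 45, 45, 45, 45, 45]

Answer: a_4(4139) = 15
Key observation: The state at step 4, [45, 45, 45, 45, 45, 45], reappears at step 6: the system is in a cycle of period 2 from step 4 on.  Therefore the state at step 4139 equals the state at step 4 + ((4139 - 4) mod 2) = 5, which is [15, 15, 15, 15, 15, 15].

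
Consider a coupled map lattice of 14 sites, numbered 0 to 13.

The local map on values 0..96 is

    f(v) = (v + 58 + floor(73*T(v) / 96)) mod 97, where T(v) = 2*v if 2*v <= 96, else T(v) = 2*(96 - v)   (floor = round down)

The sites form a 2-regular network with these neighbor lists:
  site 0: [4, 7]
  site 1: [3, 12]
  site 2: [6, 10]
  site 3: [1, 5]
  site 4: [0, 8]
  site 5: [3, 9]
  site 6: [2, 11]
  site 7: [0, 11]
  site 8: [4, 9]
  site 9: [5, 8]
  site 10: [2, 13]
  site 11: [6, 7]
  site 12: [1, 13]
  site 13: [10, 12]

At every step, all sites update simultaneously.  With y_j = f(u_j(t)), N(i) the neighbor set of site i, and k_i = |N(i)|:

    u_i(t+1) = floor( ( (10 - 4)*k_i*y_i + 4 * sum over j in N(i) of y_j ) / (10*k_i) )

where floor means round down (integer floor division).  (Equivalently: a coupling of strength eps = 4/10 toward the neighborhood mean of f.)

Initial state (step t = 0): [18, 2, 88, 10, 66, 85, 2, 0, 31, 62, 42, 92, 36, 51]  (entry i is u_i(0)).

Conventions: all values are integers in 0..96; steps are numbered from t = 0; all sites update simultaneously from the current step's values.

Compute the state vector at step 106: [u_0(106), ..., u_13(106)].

Simulating step by step:
t=0: [18, 2, 88, 10, 66, 85, 2, 0, 31, 62, 42, 92, 36, 51]
t=1: [29, 64, 62, 74, 52, 68, 61, 47, 52, 64, 67, 59, 59, 71]
t=2: [52, 72, 73, 69, 70, 70, 75, 69, 77, 73, 72, 76, 74, 71]
t=3: [75, 69, 68, 70, 71, 69, 67, 71, 67, 68, 69, 67, 68, 69]
t=4: [68, 70, 71, 70, 69, 70, 71, 69, 71, 71, 71, 71, 71, 71]
t=5: [71, 70, 70, 70, 70, 70, 70, 70, 70, 70, 70, 70, 70, 70]
t=6: [70, 70, 70, 70, 70, 70, 70, 70, 70, 70, 70, 70, 70, 70]
t=7: [70, 70, 70, 70, 70, 70, 70, 70, 70, 70, 70, 70, 70, 70]

Answer: [70, 70, 70, 70, 70, 70, 70, 70, 70, 70, 70, 70, 70, 70]
Key observation: The state at step 6, [70, 70, 70, 70, 70, 70, 70, 70, 70, 70, 70, 70, 70, 70], reappears at step 7: the system is in a cycle of period 1 from step 6 on.  Therefore the state at step 106 equals the state at step 6 + ((106 - 6) mod 1) = 6, which is [70, 70, 70, 70, 70, 70, 70, 70, 70, 70, 70, 70, 70, 70].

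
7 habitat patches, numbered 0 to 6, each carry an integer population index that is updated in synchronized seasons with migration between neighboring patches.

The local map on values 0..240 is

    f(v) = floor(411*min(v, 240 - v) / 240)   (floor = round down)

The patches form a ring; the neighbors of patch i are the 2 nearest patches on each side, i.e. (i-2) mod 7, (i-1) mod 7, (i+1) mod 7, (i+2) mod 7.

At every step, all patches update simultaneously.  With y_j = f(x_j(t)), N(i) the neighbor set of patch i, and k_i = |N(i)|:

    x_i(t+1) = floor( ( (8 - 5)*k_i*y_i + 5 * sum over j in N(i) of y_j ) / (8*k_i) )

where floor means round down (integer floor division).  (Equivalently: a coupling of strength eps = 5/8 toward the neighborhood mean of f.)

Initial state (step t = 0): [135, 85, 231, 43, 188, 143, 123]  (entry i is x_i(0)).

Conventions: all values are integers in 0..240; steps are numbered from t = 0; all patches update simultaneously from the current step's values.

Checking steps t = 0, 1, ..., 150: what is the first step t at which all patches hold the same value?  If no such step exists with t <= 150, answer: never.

Answer: 17
Key observation: Synchronization is absorbing here: once all patches are equal they stay equal, and step 17 is the first all-equal step.

Derivation:
t=0: [135, 85, 231, 43, 188, 143, 123]  (not all equal)
t=1: [149, 127, 81, 92, 104, 146, 165]  (not all equal)
t=2: [154, 162, 158, 163, 157, 156, 155]  (not all equal)
t=3: [142, 137, 138, 136, 140, 141, 142]  (not all equal)
t=4: [169, 173, 173, 174, 171, 170, 169]  (not all equal)
t=5: [118, 116, 115, 115, 117, 118, 119]  (not all equal)
t=6: [200, 198, 197, 197, 199, 200, 201]  (not all equal)
t=7: [68, 70, 71, 71, 70, 68, 68]  (not all equal)
t=8: [117, 118, 119, 119, 118, 117, 116]  (not all equal)
t=9: [200, 201, 202, 202, 201, 200, 199]  (not all equal)
t=10: [67, 66, 65, 65, 66, 67, 68]  (not all equal)
t=11: [113, 113, 112, 112, 113, 113, 114]  (not all equal)
t=12: [193, 192, 191, 191, 192, 193, 193]  (not all equal)
t=13: [80, 81, 82, 82, 81, 80, 80]  (not all equal)
t=14: [137, 138, 138, 138, 138, 137, 137]  (not all equal)
t=15: [175, 174, 174, 174, 174, 175, 175]  (not all equal)
t=16: [111, 112, 112, 112, 112, 111, 111]  (not all equal)
t=17: [190, 190, 190, 190, 190, 190, 190]  (all equal)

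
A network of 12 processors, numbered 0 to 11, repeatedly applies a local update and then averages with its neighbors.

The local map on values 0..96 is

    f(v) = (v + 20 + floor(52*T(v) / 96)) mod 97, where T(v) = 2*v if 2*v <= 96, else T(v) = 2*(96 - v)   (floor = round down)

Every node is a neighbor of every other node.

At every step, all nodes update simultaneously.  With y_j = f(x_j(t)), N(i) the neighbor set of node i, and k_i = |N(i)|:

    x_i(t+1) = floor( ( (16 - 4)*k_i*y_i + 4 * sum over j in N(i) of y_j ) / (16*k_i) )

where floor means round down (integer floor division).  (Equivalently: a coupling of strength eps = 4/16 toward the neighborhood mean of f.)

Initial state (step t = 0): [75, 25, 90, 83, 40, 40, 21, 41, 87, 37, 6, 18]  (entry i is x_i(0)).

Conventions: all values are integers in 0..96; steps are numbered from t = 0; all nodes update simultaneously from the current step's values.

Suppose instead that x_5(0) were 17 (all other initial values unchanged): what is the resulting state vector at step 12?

Simulating step by step:
t=0: [75, 25, 90, 83, 40, 17, 21, 41, 87, 37, 6, 18]
t=1: [22, 60, 22, 22, 12, 48, 54, 14, 22, 8, 31, 49]
t=2: [60, 28, 60, 60, 45, 29, 28, 48, 60, 38, 73, 28]
t=3: [26, 67, 26, 26, 22, 68, 67, 27, 26, 11, 25, 67]
t=4: [68, 29, 68, 68, 61, 29, 29, 69, 68, 44, 66, 29]
t=5: [26, 69, 26, 26, 26, 69, 69, 26, 26, 21, 26, 69]
t=6: [68, 30, 68, 68, 68, 30, 30, 68, 68, 60, 68, 30]
t=7: [26, 70, 26, 26, 26, 70, 70, 26, 26, 27, 26, 70]
t=8: [69, 30, 69, 69, 69, 30, 30, 69, 69, 70, 69, 30]
t=9: [26, 70, 26, 26, 26, 70, 70, 26, 26, 26, 26, 70]
t=10: [69, 30, 69, 69, 69, 30, 30, 69, 69, 69, 69, 30]
t=11: [26, 70, 26, 26, 26, 70, 70, 26, 26, 26, 26, 70]
t=12: [69, 30, 69, 69, 69, 30, 30, 69, 69, 69, 69, 30]

Answer: [69, 30, 69, 69, 69, 30, 30, 69, 69, 69, 69, 30]
Key observation: This trace re-runs the system from the modified initial state.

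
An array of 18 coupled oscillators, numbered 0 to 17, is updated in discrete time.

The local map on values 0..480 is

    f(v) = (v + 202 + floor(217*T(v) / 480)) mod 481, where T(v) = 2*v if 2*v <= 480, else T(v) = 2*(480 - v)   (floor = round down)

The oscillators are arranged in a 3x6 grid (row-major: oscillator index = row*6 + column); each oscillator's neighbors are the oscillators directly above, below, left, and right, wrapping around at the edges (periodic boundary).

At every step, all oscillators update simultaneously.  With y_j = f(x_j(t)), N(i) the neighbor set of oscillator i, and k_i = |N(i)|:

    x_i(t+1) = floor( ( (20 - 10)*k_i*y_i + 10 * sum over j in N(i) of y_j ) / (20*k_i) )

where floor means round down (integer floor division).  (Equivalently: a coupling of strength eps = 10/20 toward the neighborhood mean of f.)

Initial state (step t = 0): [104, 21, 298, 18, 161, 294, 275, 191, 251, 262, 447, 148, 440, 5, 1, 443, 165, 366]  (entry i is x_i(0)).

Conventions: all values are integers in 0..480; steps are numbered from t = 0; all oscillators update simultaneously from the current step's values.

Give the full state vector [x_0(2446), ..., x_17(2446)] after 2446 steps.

Simulating step by step:
t=0: [104, 21, 298, 18, 161, 294, 275, 191, 251, 262, 447, 148, 440, 5, 1, 443, 165, 366]
t=1: [300, 230, 198, 191, 94, 168, 175, 143, 170, 191, 129, 94, 221, 196, 197, 180, 93, 147]
t=2: [140, 185, 96, 120, 308, 137, 174, 280, 116, 121, 376, 257, 111, 155, 85, 111, 300, 117]
t=3: [359, 167, 353, 391, 250, 387, 181, 160, 381, 398, 217, 230, 326, 136, 335, 382, 243, 366]
t=4: [154, 126, 170, 189, 176, 185, 102, 106, 169, 185, 155, 151, 206, 284, 222, 189, 175, 184]
t=5: [134, 300, 110, 71, 55, 55, 265, 334, 103, 63, 31, 73, 139, 228, 115, 83, 54, 66]
t=6: [370, 242, 372, 343, 304, 331, 271, 208, 366, 330, 289, 304, 372, 234, 375, 352, 308, 340]
t=7: [186, 171, 188, 187, 184, 186, 175, 147, 180, 186, 183, 183, 185, 167, 186, 187, 184, 186]
t=8: [68, 46, 71, 76, 72, 73, 54, 25, 60, 73, 70, 68, 66, 43, 69, 75, 72, 73]
t=9: [323, 294, 329, 343, 339, 338, 306, 273, 315, 338, 336, 330, 320, 291, 326, 341, 339, 337]
t=10: [184, 183, 185, 186, 187, 186, 184, 182, 185, 186, 186, 186, 184, 182, 185, 186, 187, 186]
t=11: [71, 69, 72, 75, 76, 74, 71, 68, 72, 74, 75, 74, 71, 68, 72, 75, 76, 74]
t=12: [337, 333, 338, 343, 345, 341, 336, 333, 338, 342, 344, 341, 336, 333, 338, 343, 345, 341]
t=13: [186, 186, 186, 187, 187, 187, 186, 186, 186, 187, 187, 187, 186, 186, 186, 187, 187, 187]
t=14: [75, 75, 75, 76, 77, 76, 75, 75, 75, 76, 77, 76, 75, 75, 75, 76, 77, 76]
t=15: [344, 344, 344, 346, 347, 346, 344, 344, 344, 346, 347, 346, 344, 344, 344, 346, 347, 346]
t=16: [187, 187, 187, 187, 188, 187, 187, 187, 187, 187, 188, 187, 187, 187, 187, 187, 188, 187]
t=17: [77, 77, 77, 77, 77, 77, 77, 77, 77, 77, 77, 77, 77, 77, 77, 77, 77, 77]
t=18: [348, 348, 348, 348, 348, 348, 348, 348, 348, 348, 348, 348, 348, 348, 348, 348, 348, 348]
t=19: [188, 188, 188, 188, 188, 188, 188, 188, 188, 188, 188, 188, 188, 188, 188, 188, 188, 188]
t=20: [78, 78, 78, 78, 78, 78, 78, 78, 78, 78, 78, 78, 78, 78, 78, 78, 78, 78]
t=21: [350, 350, 350, 350, 350, 350, 350, 350, 350, 350, 350, 350, 350, 350, 350, 350, 350, 350]
t=22: [188, 188, 188, 188, 188, 188, 188, 188, 188, 188, 188, 188, 188, 188, 188, 188, 188, 188]

Answer: [188, 188, 188, 188, 188, 188, 188, 188, 188, 188, 188, 188, 188, 188, 188, 188, 188, 188]
Key observation: The state at step 19, [188, 188, 188, 188, 188, 188, 188, 188, 188, 188, 188, 188, 188, 188, 188, 188, 188, 188], reappears at step 22: the system is in a cycle of period 3 from step 19 on.  Therefore the state at step 2446 equals the state at step 19 + ((2446 - 19) mod 3) = 19, which is [188, 188, 188, 188, 188, 188, 188, 188, 188, 188, 188, 188, 188, 188, 188, 188, 188, 188].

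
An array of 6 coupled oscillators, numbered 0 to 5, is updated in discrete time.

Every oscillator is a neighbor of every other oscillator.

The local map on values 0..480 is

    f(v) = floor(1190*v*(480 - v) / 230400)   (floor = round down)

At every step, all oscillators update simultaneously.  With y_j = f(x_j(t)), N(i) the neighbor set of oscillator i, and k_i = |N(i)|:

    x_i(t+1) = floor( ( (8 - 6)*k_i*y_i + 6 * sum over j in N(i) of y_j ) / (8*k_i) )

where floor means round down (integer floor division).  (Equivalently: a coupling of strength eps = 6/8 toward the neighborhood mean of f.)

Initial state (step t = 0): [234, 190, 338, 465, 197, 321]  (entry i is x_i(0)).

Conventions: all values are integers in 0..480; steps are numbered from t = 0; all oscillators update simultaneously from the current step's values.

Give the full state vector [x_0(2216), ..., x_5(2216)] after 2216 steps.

Answer: [286, 286, 286, 286, 286, 286]
Key observation: The state at step 7, [286, 286, 286, 286, 286, 286], reappears at step 8: the system is in a cycle of period 1 from step 7 on.  Therefore the state at step 2216 equals the state at step 7 + ((2216 - 7) mod 1) = 7, which is [286, 286, 286, 286, 286, 286].

Derivation:
t=0: [234, 190, 338, 465, 197, 321]
t=1: [241, 240, 236, 215, 240, 238]
t=2: [296, 296, 296, 296, 296, 296]
t=3: [281, 281, 281, 281, 281, 281]
t=4: [288, 288, 288, 288, 288, 288]
t=5: [285, 285, 285, 285, 285, 285]
t=6: [287, 287, 287, 287, 287, 287]
t=7: [286, 286, 286, 286, 286, 286]
t=8: [286, 286, 286, 286, 286, 286]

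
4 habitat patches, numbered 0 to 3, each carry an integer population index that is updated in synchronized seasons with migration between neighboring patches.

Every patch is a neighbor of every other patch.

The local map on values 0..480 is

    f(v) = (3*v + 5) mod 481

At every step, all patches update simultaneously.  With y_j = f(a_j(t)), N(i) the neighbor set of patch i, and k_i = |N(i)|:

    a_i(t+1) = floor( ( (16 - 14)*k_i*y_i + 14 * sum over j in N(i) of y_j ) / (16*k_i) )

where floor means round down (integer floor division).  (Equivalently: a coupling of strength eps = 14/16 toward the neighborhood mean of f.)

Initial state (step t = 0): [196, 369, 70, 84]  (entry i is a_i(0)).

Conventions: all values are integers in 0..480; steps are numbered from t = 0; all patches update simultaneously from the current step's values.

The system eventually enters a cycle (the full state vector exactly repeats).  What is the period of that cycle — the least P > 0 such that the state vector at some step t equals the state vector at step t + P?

Simulating step by step:
t=0: [196, 369, 70, 84]
t=1: [195, 189, 178, 171]
t=2: [67, 70, 76, 79]
t=3: [227, 225, 222, 221]
t=4: [193, 194, 196, 196]
t=5: [109, 108, 107, 107]
t=6: [327, 328, 328, 328]
t=7: [26, 26, 26, 26]
t=8: [83, 83, 83, 83]
t=9: [254, 254, 254, 254]
t=10: [286, 286, 286, 286]
t=11: [382, 382, 382, 382]
t=12: [189, 189, 189, 189]
t=13: [91, 91, 91, 91]
t=14: [278, 278, 278, 278]
t=15: [358, 358, 358, 358]
t=16: [117, 117, 117, 117]
t=17: [356, 356, 356, 356]
t=18: [111, 111, 111, 111]
t=19: [338, 338, 338, 338]
t=20: [57, 57, 57, 57]
t=21: [176, 176, 176, 176]
t=22: [52, 52, 52, 52]
t=23: [161, 161, 161, 161]
t=24: [7, 7, 7, 7]
t=25: [26, 26, 26, 26]

Answer: 18
Key observation: The state at step 7, [26, 26, 26, 26], reappears at step 25 — and no state repeats earlier — so the cycle the system enters has period 18.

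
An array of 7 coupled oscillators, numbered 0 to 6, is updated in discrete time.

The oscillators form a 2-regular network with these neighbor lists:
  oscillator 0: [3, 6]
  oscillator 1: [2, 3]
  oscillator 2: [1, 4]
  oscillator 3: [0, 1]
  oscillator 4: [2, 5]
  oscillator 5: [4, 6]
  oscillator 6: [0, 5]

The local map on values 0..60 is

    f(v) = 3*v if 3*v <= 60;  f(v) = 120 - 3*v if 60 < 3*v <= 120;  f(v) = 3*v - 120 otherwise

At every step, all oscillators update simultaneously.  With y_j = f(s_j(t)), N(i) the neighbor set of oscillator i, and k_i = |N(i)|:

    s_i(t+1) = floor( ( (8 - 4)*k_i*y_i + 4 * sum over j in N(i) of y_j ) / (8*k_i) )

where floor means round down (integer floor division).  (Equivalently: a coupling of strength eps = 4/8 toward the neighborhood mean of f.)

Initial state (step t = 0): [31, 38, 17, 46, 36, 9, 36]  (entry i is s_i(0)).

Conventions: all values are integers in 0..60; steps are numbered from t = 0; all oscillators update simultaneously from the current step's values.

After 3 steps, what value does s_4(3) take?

Answer: s_4(3) = 17

Derivation:
t=0: [31, 38, 17, 46, 36, 9, 36]
t=1: [21, 20, 30, 17, 25, 19, 19]
t=2: [55, 50, 41, 54, 44, 54, 57]
t=3: [45, 26, 12, 39, 17, 36, 47]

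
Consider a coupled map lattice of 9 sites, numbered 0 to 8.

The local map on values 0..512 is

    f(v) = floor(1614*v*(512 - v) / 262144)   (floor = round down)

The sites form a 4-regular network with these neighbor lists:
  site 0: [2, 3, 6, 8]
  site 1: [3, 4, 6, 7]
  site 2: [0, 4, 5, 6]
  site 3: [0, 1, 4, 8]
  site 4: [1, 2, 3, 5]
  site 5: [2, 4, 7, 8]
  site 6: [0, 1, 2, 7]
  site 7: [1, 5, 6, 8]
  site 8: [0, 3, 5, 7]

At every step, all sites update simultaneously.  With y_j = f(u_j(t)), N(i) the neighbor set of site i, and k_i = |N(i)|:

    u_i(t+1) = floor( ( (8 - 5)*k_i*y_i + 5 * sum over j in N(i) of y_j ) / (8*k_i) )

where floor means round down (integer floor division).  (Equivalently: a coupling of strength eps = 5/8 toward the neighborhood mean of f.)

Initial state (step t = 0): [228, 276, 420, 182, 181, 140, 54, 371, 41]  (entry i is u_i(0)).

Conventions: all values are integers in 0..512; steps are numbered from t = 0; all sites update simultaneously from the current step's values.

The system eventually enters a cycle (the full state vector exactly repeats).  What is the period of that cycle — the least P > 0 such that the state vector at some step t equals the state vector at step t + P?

Simulating step by step:
t=0: [228, 276, 420, 182, 181, 140, 54, 371, 41]
t=1: [286, 339, 282, 339, 345, 283, 269, 275, 264]
t=2: [393, 372, 392, 372, 370, 392, 394, 394, 394]
t=3: [292, 309, 293, 310, 311, 293, 291, 291, 291]
t=4: [393, 388, 393, 388, 387, 393, 393, 393, 393]
t=5: [288, 293, 288, 293, 293, 288, 288, 288, 288]
t=6: [396, 395, 396, 395, 395, 396, 396, 396, 396]
t=7: [282, 283, 282, 283, 283, 282, 282, 282, 282]
t=8: [399, 399, 399, 399, 399, 399, 399, 399, 399]
t=9: [277, 277, 277, 277, 277, 277, 277, 277, 277]
t=10: [400, 400, 400, 400, 400, 400, 400, 400, 400]
t=11: [275, 275, 275, 275, 275, 275, 275, 275, 275]
t=12: [401, 401, 401, 401, 401, 401, 401, 401, 401]
t=13: [274, 274, 274, 274, 274, 274, 274, 274, 274]
t=14: [401, 401, 401, 401, 401, 401, 401, 401, 401]

Answer: 2
Key observation: The state at step 12, [401, 401, 401, 401, 401, 401, 401, 401, 401], reappears at step 14 — and no state repeats earlier — so the cycle the system enters has period 2.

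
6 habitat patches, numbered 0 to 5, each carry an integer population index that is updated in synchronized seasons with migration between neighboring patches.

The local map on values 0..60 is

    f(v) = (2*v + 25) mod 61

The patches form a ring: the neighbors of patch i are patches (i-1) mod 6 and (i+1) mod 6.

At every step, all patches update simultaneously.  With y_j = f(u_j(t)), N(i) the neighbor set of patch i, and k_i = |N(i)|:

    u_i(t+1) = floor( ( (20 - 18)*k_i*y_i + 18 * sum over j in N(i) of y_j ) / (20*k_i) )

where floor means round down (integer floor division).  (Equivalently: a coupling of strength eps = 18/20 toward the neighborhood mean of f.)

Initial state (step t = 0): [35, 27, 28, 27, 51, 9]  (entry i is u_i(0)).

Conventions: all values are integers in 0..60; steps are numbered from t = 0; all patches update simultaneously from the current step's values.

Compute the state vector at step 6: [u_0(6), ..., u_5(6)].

Simulating step by step:
t=0: [35, 27, 28, 27, 51, 9]
t=1: [30, 26, 18, 13, 27, 21]
t=2: [12, 12, 30, 13, 27, 19]
t=3: [27, 37, 47, 24, 25, 30]
t=4: [29, 38, 28, 33, 17, 16]
t=5: [45, 22, 33, 38, 45, 42]
t=6: [30, 38, 24, 41, 45, 53]

Answer: [30, 38, 24, 41, 45, 53]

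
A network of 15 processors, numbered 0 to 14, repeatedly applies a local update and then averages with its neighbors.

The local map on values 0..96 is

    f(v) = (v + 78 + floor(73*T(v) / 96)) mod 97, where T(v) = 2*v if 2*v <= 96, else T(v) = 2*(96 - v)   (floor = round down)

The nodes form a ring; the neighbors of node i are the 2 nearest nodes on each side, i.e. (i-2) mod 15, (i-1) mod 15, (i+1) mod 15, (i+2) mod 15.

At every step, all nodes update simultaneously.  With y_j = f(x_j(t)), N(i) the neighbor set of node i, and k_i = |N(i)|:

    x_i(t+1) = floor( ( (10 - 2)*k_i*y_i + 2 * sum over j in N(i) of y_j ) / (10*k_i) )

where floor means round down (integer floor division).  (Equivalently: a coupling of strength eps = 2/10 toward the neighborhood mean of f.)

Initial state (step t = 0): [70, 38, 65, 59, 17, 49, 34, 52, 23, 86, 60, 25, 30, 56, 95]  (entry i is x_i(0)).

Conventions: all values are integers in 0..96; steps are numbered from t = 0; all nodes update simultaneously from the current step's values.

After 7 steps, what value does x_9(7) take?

Answer: x_9(7) = 83

Derivation:
t=0: [70, 38, 65, 59, 17, 49, 34, 52, 23, 86, 60, 25, 30, 56, 95]
t=1: [84, 78, 88, 86, 31, 12, 56, 11, 42, 74, 87, 46, 55, 13, 72]
t=2: [79, 85, 80, 77, 55, 16, 8, 15, 77, 83, 78, 85, 14, 23, 80]
t=3: [82, 82, 80, 78, 10, 22, 7, 23, 78, 80, 82, 76, 27, 43, 79]
t=4: [84, 84, 81, 79, 19, 40, 84, 45, 83, 82, 82, 84, 56, 86, 83]
t=5: [83, 83, 81, 81, 39, 79, 80, 91, 83, 84, 79, 78, 16, 78, 78]
t=6: [83, 83, 83, 83, 80, 84, 84, 80, 83, 83, 81, 82, 33, 82, 82]
t=7: [83, 83, 83, 83, 84, 83, 83, 84, 83, 83, 82, 82, 68, 82, 82]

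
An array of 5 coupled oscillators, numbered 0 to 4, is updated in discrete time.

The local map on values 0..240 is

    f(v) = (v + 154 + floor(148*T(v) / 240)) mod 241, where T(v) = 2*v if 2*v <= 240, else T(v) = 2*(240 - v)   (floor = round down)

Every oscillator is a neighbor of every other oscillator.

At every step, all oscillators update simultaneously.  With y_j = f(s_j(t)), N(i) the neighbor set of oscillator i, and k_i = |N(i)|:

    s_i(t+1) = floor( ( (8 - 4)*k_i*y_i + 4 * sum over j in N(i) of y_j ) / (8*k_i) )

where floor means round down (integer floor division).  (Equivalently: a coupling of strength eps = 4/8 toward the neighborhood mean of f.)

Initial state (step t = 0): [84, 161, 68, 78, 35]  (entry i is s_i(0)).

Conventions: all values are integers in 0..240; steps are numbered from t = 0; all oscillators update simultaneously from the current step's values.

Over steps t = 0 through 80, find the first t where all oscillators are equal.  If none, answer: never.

Answer: 4
Key observation: Synchronization is absorbing here: once all oscillators are equal they stay equal, and step 4 is the first all-equal step.

Derivation:
t=0: [84, 161, 68, 78, 35]  (not all equal)
t=1: [119, 145, 105, 114, 168]  (not all equal)
t=2: [171, 170, 159, 167, 167]  (not all equal)
t=3: [169, 169, 170, 169, 169]  (not all equal)
t=4: [169, 169, 169, 169, 169]  (all equal)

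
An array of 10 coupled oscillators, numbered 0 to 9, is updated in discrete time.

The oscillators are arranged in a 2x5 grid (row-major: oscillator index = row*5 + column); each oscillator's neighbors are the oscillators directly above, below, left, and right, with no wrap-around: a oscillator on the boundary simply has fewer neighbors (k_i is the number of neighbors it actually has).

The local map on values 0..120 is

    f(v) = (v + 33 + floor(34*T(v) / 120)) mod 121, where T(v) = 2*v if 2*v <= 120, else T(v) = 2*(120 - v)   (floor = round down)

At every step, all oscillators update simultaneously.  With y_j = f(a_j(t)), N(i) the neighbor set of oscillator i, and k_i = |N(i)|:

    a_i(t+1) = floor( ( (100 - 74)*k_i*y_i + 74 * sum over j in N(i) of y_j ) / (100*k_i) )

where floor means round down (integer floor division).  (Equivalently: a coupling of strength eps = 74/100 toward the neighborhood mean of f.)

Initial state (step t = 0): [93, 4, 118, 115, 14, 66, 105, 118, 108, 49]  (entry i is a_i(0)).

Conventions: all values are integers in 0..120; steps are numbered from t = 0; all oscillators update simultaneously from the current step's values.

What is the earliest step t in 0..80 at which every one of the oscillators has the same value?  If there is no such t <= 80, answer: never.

Simulating step by step:
t=0: [93, 4, 118, 115, 14, 66, 105, 118, 108, 49]  (not all equal)
t=1: [22, 28, 32, 34, 65, 18, 25, 28, 48, 57]  (not all equal)
t=2: [68, 74, 80, 71, 34, 67, 71, 84, 68, 43]  (not all equal)
t=3: [10, 11, 13, 29, 63, 9, 11, 12, 33, 61]  (not all equal)
t=4: [48, 50, 57, 55, 32, 48, 49, 59, 55, 35]  (not all equal)
t=5: [109, 82, 57, 81, 97, 108, 83, 57, 82, 97]  (not all equal)
t=6: [22, 14, 7, 13, 19, 22, 14, 7, 13, 19]  (not all equal)
t=7: [62, 54, 48, 52, 58, 62, 54, 48, 52, 58]  (not all equal)
t=8: [47, 87, 111, 84, 43, 47, 87, 111, 84, 43]  (not all equal)
t=9: [73, 41, 22, 39, 68, 73, 41, 22, 39, 68]  (not all equal)
t=10: [42, 68, 81, 66, 40, 42, 68, 81, 66, 40]  (not all equal)
t=11: [65, 32, 11, 31, 62, 65, 32, 11, 31, 62]  (not all equal)
t=12: [35, 56, 65, 54, 33, 35, 56, 65, 54, 33]  (not all equal)
t=13: [99, 84, 62, 81, 96, 99, 84, 62, 81, 96]  (not all equal)
t=14: [19, 15, 10, 14, 18, 19, 15, 10, 14, 18]  (not all equal)
t=15: [59, 55, 51, 54, 58, 59, 55, 51, 54, 58]  (not all equal)
t=16: [46, 88, 114, 87, 44, 46, 88, 114, 87, 44]  (not all equal)
t=17: [72, 42, 23, 40, 69, 72, 42, 23, 40, 69]  (not all equal)
t=18: [43, 69, 82, 67, 40, 43, 69, 82, 67, 40]  (not all equal)
t=19: [66, 32, 12, 31, 63, 66, 32, 12, 31, 63]  (not all equal)
t=20: [35, 56, 66, 55, 34, 35, 56, 66, 55, 34]  (not all equal)
t=21: [99, 84, 63, 83, 98, 99, 84, 63, 83, 98]  (not all equal)
t=22: [19, 15, 11, 14, 19, 19, 15, 11, 14, 19]  (not all equal)
t=23: [59, 56, 52, 54, 59, 59, 56, 52, 54, 59]  (not all equal)
t=24: [46, 89, 116, 88, 45, 46, 89, 116, 88, 45]  (not all equal)
t=25: [72, 42, 24, 41, 71, 72, 42, 24, 41, 71]  (not all equal)
t=26: [43, 69, 83, 68, 42, 43, 69, 83, 68, 42]  (not all equal)
t=27: [66, 32, 12, 32, 65, 66, 32, 12, 32, 65]  (not all equal)
t=28: [35, 56, 66, 56, 35, 35, 56, 66, 56, 35]  (not all equal)
t=29: [99, 84, 63, 84, 99, 99, 84, 63, 84, 99]  (not all equal)
t=30: [19, 15, 11, 15, 19, 19, 15, 11, 15, 19]  (not all equal)
t=31: [59, 56, 52, 56, 59, 59, 56, 52, 56, 59]  (not all equal)
t=32: [46, 89, 116, 89, 46, 46, 89, 116, 89, 46]  (not all equal)
t=33: [72, 42, 24, 42, 72, 72, 42, 24, 42, 72]  (not all equal)
t=34: [43, 69, 83, 69, 43, 43, 69, 83, 69, 43]  (not all equal)
t=35: [66, 32, 12, 32, 66, 66, 32, 12, 32, 66]  (not all equal)
t=36: [35, 56, 66, 56, 35, 35, 56, 66, 56, 35]  (not all equal)

Answer: never
Key observation: The state at step 28 reappears at step 36 — the system is in a cycle of period 8 from step 28 on.  No step 0..36 is synchronized, and the cycle repeats forever, so no step up to 80 (or ever) has all oscillators equal.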